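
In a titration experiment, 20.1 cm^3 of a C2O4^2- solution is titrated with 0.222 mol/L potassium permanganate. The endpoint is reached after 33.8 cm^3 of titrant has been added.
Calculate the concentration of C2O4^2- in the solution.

2 MnO4^- + 5 C2O4^2- + 16 H^+ → 2 Mn^2+ + 10 CO2 + 8 H2O
n(KMnO4) = 0.0338 L × 0.222 mol/L = 7.50 × 10^-3 mol
From the 5:2 mole ratio, n(C2O4^2-) = 5/2 × 7.50 × 10^-3 = 0.0188 mol
[C2O4^2-] = 0.0188 mol / 0.0201 L = 0.933 mol/L

0.933 mol/L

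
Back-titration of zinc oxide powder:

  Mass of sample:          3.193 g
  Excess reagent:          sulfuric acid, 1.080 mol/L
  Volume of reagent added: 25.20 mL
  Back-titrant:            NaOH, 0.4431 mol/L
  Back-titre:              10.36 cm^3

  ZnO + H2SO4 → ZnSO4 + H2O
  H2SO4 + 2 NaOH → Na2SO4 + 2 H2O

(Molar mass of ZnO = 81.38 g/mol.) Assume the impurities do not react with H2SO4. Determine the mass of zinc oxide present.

2.028 g

n(H2SO4) added = 0.02520 × 1.080 = 0.02722 mol
n(NaOH) used in back-titration = 0.01036 × 0.4431 = 4.591 × 10^-3 mol
From the 1:2 ratio, n(H2SO4) left over = 1/2 × 4.591 × 10^-3 = 2.295 × 10^-3 mol
n(H2SO4) consumed by analyte = 0.02722 − 2.295 × 10^-3 = 0.02492 mol
n(ZnO) = 0.02492 mol (1:1 ratio)
mass of ZnO = 0.02492 × 81.38 = 2.028 g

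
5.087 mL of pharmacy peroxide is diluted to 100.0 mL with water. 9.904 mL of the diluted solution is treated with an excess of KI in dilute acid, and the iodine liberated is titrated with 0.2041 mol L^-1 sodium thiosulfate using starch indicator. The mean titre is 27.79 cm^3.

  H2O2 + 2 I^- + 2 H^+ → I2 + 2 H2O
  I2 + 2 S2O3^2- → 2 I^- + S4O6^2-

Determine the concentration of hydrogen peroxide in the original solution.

5.629 mol/L

n(S2O3^2-) = 0.02779 × 0.2041 = 5.672 × 10^-3 mol
n(I2) = n(S2O3^2-)/2 = 2.836 × 10^-3 mol
n(H2O2) in the aliquot = 2.836 × 10^-3 mol (1:1 ratio)
[H2O2]_dilute = 2.836 × 10^-3 / 0.009904 = 0.2863 mol/L
[H2O2]_original = 0.2863 × 100.0/5.087 = 5.629 mol/L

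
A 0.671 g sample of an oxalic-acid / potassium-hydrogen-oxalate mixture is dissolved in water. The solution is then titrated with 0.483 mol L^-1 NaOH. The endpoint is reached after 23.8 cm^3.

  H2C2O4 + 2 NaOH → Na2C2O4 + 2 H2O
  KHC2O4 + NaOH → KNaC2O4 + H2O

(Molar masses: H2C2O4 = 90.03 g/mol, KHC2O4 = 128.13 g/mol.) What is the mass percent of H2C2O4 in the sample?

64.7 %

n(NaOH) = 0.0238 × 0.483 = 0.0115 mol
Let x = n(H2C2O4), y = n(KHC2O4).
Titrant: 2x + 1y = 0.0115;  mass: 90.03x + 128.13y = 0.671
Solving, x = 4.82 × 10^-3 mol, y = 1.85 × 10^-3 mol
mass of H2C2O4 = 4.82 × 10^-3 × 90.03 = 0.434 g
% H2C2O4 = 0.434 / 0.671 × 100 = 64.7 %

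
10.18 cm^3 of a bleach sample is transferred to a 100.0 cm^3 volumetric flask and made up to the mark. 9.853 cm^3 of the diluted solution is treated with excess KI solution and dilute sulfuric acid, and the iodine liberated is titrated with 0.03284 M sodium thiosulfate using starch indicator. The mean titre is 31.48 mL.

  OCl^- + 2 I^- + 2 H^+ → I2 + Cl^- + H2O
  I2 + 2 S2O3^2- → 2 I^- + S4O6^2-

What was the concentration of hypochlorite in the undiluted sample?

n(S2O3^2-) = 0.03148 × 0.03284 = 1.034 × 10^-3 mol
n(I2) = n(S2O3^2-)/2 = 5.169 × 10^-4 mol
n(OCl^-) in the aliquot = 5.169 × 10^-4 mol (1:1 ratio)
[OCl^-]_dilute = 5.169 × 10^-4 / 0.009853 = 0.05246 mol/L
[OCl^-]_original = 0.05246 × 100.0/10.18 = 0.5153 mol/L

0.5153 M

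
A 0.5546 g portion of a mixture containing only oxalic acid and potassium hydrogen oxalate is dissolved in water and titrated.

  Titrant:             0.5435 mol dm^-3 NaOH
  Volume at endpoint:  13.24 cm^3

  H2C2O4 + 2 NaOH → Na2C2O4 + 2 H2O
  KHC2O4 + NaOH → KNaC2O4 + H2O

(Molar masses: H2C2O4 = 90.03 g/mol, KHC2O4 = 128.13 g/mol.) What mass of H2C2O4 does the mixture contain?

n(NaOH) = 0.01324 × 0.5435 = 7.196 × 10^-3 mol
Let x = n(H2C2O4), y = n(KHC2O4).
Titrant: 2x + 1y = 7.196 × 10^-3;  mass: 90.03x + 128.13y = 0.5546
Solving, x = 2.210 × 10^-3 mol, y = 2.775 × 10^-3 mol
mass of H2C2O4 = 2.210 × 10^-3 × 90.03 = 0.1990 g

0.1990 g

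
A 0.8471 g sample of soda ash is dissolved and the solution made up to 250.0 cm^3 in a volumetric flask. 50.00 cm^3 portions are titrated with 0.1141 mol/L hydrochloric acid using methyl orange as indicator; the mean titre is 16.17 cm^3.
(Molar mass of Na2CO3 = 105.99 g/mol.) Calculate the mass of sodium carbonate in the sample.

Na2CO3 + 2 HCl → 2 NaCl + H2O + CO2
n(HCl) per titration = 0.01617 × 0.1141 = 1.845 × 10^-3 mol
From the 1:2 ratio, n(Na2CO3) in each aliquot = 1/2 × 1.845 × 10^-3 = 9.225 × 10^-4 mol
n(Na2CO3) in the whole flask = 9.225 × 10^-4 × 250.0/50.00 = 4.612 × 10^-3 mol
mass of Na2CO3 = 4.612 × 10^-3 × 105.99 = 0.4889 g

0.4889 g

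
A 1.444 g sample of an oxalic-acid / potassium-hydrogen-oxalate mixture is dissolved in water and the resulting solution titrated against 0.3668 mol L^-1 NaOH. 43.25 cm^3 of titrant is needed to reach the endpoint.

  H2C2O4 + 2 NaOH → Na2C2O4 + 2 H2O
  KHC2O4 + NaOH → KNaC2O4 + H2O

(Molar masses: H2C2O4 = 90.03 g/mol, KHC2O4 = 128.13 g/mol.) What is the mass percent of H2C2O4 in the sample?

n(NaOH) = 0.04325 × 0.3668 = 0.01586 mol
Let x = n(H2C2O4), y = n(KHC2O4).
Titrant: 2x + 1y = 0.01586;  mass: 90.03x + 128.13y = 1.444
Solving, x = 3.541 × 10^-3 mol, y = 8.782 × 10^-3 mol
mass of H2C2O4 = 3.541 × 10^-3 × 90.03 = 0.3188 g
% H2C2O4 = 0.3188 / 1.444 × 100 = 22.08 %

22.08 %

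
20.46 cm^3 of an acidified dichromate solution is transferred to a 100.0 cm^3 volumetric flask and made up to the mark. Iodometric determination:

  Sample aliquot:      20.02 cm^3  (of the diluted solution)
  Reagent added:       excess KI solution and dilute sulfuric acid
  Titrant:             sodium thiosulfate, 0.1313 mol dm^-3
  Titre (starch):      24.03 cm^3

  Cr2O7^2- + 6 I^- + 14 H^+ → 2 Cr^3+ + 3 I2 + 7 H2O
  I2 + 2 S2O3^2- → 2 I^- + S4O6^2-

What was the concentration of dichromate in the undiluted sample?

0.1284 mol/L

n(S2O3^2-) = 0.02403 × 0.1313 = 3.155 × 10^-3 mol
n(I2) = n(S2O3^2-)/2 = 1.578 × 10^-3 mol
From the 1:3 ratio, n(Cr2O7^2-) in the aliquot = 1/3 × 1.578 × 10^-3 = 5.259 × 10^-4 mol
[Cr2O7^2-]_dilute = 5.259 × 10^-4 / 0.02002 = 0.02627 mol/L
[Cr2O7^2-]_original = 0.02627 × 100.0/20.46 = 0.1284 mol/L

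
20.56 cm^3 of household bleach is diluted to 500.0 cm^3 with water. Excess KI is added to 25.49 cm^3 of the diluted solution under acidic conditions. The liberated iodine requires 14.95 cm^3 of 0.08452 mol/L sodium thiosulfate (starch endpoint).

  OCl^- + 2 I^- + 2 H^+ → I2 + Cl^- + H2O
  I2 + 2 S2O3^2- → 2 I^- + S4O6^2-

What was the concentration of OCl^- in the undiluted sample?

0.6028 mol/L

n(S2O3^2-) = 0.01495 × 0.08452 = 1.264 × 10^-3 mol
n(I2) = n(S2O3^2-)/2 = 6.318 × 10^-4 mol
n(OCl^-) in the aliquot = 6.318 × 10^-4 mol (1:1 ratio)
[OCl^-]_dilute = 6.318 × 10^-4 / 0.02549 = 0.02479 mol/L
[OCl^-]_original = 0.02479 × 500.0/20.56 = 0.6028 mol/L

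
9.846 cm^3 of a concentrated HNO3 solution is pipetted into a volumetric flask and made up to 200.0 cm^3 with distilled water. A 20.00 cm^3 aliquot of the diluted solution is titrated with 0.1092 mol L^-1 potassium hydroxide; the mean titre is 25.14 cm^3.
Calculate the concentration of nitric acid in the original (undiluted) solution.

HNO3 + KOH → KNO3 + H2O
n(KOH) = 0.02514 × 0.1092 = 2.745 × 10^-3 mol
n(HNO3) in the aliquot = 2.745 × 10^-3 mol (1:1 ratio)
[HNO3]_dilute = 2.745 × 10^-3 / 0.02000 = 0.1373 mol/L
Dilution factor = 200.0 / 9.846 = 20.31
[HNO3]_stock = 0.1373 × 20.31 = 2.788 mol/L

2.788 mol/L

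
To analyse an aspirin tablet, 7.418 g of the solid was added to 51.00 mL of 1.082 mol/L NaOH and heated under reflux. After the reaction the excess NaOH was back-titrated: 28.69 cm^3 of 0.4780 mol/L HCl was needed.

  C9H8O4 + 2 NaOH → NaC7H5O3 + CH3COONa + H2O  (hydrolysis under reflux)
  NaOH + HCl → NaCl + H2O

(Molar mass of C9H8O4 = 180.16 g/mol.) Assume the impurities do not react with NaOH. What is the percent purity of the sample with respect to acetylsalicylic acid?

50.36 %

n(NaOH) added = 0.05100 × 1.082 = 0.05518 mol
n(HCl) used in back-titration = 0.02869 × 0.4780 = 0.01371 mol
n(NaOH) left over = 0.01371 mol (1:1 ratio)
n(NaOH) consumed by analyte = 0.05518 − 0.01371 = 0.04147 mol
From the 1:2 ratio, n(C9H8O4) = 1/2 × 0.04147 = 0.02073 mol
mass of C9H8O4 = 0.02073 × 180.16 = 3.735 g
% C9H8O4 = 3.735 / 7.418 × 100 = 50.36 %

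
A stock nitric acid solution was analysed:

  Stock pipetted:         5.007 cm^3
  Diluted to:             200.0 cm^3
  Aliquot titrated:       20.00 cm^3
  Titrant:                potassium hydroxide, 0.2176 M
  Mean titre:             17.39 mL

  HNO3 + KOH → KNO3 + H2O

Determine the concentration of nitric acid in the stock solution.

7.558 M

n(KOH) = 0.01739 × 0.2176 = 3.784 × 10^-3 mol
n(HNO3) in the aliquot = 3.784 × 10^-3 mol (1:1 ratio)
[HNO3]_dilute = 3.784 × 10^-3 / 0.02000 = 0.1892 mol/L
Dilution factor = 200.0 / 5.007 = 39.94
[HNO3]_stock = 0.1892 × 39.94 = 7.558 mol/L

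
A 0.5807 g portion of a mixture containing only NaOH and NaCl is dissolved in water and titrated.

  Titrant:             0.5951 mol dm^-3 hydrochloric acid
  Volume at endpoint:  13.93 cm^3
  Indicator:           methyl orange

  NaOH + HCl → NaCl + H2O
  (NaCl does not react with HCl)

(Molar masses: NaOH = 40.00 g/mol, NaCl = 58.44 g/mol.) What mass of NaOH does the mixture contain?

0.3316 g

n(HCl) = 0.01393 × 0.5951 = 8.290 × 10^-3 mol
Let x = n(NaOH), y = n(NaCl).
Titrant: 1x = 8.290 × 10^-3;  mass: 40.00x + 58.44y = 0.5807
Solving, x = 8.290 × 10^-3 mol, y = 4.263 × 10^-3 mol
mass of NaOH = 8.290 × 10^-3 × 40.00 = 0.3316 g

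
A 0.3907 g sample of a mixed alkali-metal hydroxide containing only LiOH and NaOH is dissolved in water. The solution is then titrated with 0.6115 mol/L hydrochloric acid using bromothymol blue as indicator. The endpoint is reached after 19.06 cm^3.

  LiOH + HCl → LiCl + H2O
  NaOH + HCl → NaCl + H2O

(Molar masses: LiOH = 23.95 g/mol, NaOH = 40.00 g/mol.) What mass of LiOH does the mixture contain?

n(HCl) = 0.01906 × 0.6115 = 0.01166 mol
Let x = n(LiOH), y = n(NaOH).
Titrant: 1x + 1y = 0.01166;  mass: 23.95x + 40.00y = 0.3907
Solving, x = 4.705 × 10^-3 mol, y = 6.951 × 10^-3 mol
mass of LiOH = 4.705 × 10^-3 × 23.95 = 0.1127 g

0.1127 g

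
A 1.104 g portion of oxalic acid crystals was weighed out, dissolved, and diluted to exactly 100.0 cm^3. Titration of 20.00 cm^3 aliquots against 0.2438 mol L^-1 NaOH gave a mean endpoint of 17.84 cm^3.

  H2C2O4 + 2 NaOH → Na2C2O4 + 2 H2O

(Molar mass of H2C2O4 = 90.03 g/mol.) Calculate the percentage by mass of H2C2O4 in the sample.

88.67 %

n(NaOH) per titration = 0.01784 × 0.2438 = 4.349 × 10^-3 mol
From the 1:2 ratio, n(H2C2O4) in each aliquot = 1/2 × 4.349 × 10^-3 = 2.175 × 10^-3 mol
n(H2C2O4) in the whole flask = 2.175 × 10^-3 × 100.0/20.00 = 0.01087 mol
mass of H2C2O4 = 0.01087 × 90.03 = 0.9789 g
% H2C2O4 = 0.9789 / 1.104 × 100 = 88.67 %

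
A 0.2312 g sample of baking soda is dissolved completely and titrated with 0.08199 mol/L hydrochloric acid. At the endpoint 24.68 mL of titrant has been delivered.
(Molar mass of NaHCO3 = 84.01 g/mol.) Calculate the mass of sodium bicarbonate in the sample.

NaHCO3 + HCl → NaCl + H2O + CO2
n(HCl) = 0.02468 L × 0.08199 mol/L = 2.024 × 10^-3 mol
n(NaHCO3) = 2.024 × 10^-3 mol (1:1 ratio)
mass of NaHCO3 = 2.024 × 10^-3 × 84.01 g/mol = 0.1700 g

0.1700 g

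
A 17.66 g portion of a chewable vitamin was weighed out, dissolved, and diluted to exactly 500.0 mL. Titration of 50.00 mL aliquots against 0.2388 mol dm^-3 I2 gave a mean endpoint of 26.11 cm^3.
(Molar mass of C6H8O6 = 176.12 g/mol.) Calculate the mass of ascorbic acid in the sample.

C6H8O6 + I2 → C6H6O6 + 2 HI
n(I2) per titration = 0.02611 × 0.2388 = 6.235 × 10^-3 mol
n(C6H8O6) in each aliquot = 6.235 × 10^-3 mol (1:1 ratio)
n(C6H8O6) in the whole flask = 6.235 × 10^-3 × 500.0/50.00 = 0.06235 mol
mass of C6H8O6 = 0.06235 × 176.12 = 10.98 g

10.98 g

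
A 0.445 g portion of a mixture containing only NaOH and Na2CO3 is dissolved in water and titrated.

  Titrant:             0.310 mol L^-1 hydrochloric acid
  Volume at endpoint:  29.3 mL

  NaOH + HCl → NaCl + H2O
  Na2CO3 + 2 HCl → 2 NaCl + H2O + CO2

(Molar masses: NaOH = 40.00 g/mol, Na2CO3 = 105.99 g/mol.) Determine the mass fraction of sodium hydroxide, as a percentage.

25.1 %

n(HCl) = 0.0293 × 0.310 = 9.08 × 10^-3 mol
Let x = n(NaOH), y = n(Na2CO3).
Titrant: 1x + 2y = 9.08 × 10^-3;  mass: 40.00x + 105.99y = 0.445
Solving, x = 2.80 × 10^-3 mol, y = 3.14 × 10^-3 mol
mass of NaOH = 2.80 × 10^-3 × 40.00 = 0.112 g
% NaOH = 0.112 / 0.445 × 100 = 25.1 %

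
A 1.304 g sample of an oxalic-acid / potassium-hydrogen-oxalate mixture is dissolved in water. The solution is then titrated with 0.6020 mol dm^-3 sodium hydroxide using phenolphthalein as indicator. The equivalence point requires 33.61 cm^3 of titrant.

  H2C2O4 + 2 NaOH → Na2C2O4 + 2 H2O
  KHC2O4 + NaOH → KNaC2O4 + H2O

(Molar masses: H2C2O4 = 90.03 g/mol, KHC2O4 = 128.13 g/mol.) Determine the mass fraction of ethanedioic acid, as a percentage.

n(NaOH) = 0.03361 × 0.6020 = 0.02023 mol
Let x = n(H2C2O4), y = n(KHC2O4).
Titrant: 2x + 1y = 0.02023;  mass: 90.03x + 128.13y = 1.304
Solving, x = 7.751 × 10^-3 mol, y = 4.731 × 10^-3 mol
mass of H2C2O4 = 7.751 × 10^-3 × 90.03 = 0.6978 g
% H2C2O4 = 0.6978 / 1.304 × 100 = 53.52 %

53.52 %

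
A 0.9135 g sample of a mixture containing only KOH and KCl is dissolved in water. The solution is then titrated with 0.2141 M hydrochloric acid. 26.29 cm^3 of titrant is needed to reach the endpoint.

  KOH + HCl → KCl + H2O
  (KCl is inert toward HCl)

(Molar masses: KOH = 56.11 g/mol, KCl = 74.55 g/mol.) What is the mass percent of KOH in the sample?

34.57 %

n(HCl) = 0.02629 × 0.2141 = 5.629 × 10^-3 mol
Let x = n(KOH), y = n(KCl).
Titrant: 1x = 5.629 × 10^-3;  mass: 56.11x + 74.55y = 0.9135
Solving, x = 5.629 × 10^-3 mol, y = 8.017 × 10^-3 mol
mass of KOH = 5.629 × 10^-3 × 56.11 = 0.3158 g
% KOH = 0.3158 / 0.9135 × 100 = 34.57 %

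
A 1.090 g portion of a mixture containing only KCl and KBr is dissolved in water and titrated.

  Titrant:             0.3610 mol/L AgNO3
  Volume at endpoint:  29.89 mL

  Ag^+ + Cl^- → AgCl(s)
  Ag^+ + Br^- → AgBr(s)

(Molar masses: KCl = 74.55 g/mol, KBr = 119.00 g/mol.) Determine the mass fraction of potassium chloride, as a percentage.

n(AgNO3) = 0.02989 × 0.3610 = 0.01079 mol
Let x = n(KCl), y = n(KBr).
Titrant: 1x + 1y = 0.01079;  mass: 74.55x + 119.00y = 1.090
Solving, x = 4.365 × 10^-3 mol, y = 6.425 × 10^-3 mol
mass of KCl = 4.365 × 10^-3 × 74.55 = 0.3254 g
% KCl = 0.3254 / 1.090 × 100 = 29.86 %

29.86 %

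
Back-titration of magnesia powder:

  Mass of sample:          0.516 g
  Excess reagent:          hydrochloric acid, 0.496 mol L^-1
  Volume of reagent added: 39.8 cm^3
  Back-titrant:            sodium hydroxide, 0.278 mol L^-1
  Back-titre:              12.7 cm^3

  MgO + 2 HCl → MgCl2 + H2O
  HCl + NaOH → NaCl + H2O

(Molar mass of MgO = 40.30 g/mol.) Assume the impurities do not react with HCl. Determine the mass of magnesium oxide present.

n(HCl) added = 0.0398 × 0.496 = 0.0197 mol
n(NaOH) used in back-titration = 0.0127 × 0.278 = 3.53 × 10^-3 mol
n(HCl) left over = 3.53 × 10^-3 mol (1:1 ratio)
n(HCl) consumed by analyte = 0.0197 − 3.53 × 10^-3 = 0.0162 mol
From the 1:2 ratio, n(MgO) = 1/2 × 0.0162 = 8.11 × 10^-3 mol
mass of MgO = 8.11 × 10^-3 × 40.30 = 0.327 g

0.327 g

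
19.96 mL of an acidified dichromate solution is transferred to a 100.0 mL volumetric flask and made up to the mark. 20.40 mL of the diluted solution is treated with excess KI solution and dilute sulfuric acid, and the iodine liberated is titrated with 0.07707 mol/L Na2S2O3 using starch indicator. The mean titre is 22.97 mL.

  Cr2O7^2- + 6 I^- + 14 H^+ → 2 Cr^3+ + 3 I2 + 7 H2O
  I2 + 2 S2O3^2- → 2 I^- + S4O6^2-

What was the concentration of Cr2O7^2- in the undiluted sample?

0.07246 mol/L

n(S2O3^2-) = 0.02297 × 0.07707 = 1.770 × 10^-3 mol
n(I2) = n(S2O3^2-)/2 = 8.851 × 10^-4 mol
From the 1:3 ratio, n(Cr2O7^2-) in the aliquot = 1/3 × 8.851 × 10^-4 = 2.950 × 10^-4 mol
[Cr2O7^2-]_dilute = 2.950 × 10^-4 / 0.02040 = 0.01446 mol/L
[Cr2O7^2-]_original = 0.01446 × 100.0/19.96 = 0.07246 mol/L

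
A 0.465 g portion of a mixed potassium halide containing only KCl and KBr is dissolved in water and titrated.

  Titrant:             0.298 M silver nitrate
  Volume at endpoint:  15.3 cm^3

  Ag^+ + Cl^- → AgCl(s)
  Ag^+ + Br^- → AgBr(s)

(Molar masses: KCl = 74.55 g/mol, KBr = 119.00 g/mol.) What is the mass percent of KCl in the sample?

28.0 %

n(AgNO3) = 0.0153 × 0.298 = 4.56 × 10^-3 mol
Let x = n(KCl), y = n(KBr).
Titrant: 1x + 1y = 4.56 × 10^-3;  mass: 74.55x + 119.00y = 0.465
Solving, x = 1.75 × 10^-3 mol, y = 2.81 × 10^-3 mol
mass of KCl = 1.75 × 10^-3 × 74.55 = 0.130 g
% KCl = 0.130 / 0.465 × 100 = 28.0 %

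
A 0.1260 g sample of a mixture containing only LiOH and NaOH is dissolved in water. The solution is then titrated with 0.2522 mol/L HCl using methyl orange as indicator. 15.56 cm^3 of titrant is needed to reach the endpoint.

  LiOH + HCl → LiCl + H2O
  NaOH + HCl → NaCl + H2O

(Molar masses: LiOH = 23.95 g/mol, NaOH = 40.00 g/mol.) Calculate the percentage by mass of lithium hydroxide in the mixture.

n(HCl) = 0.01556 × 0.2522 = 3.924 × 10^-3 mol
Let x = n(LiOH), y = n(NaOH).
Titrant: 1x + 1y = 3.924 × 10^-3;  mass: 23.95x + 40.00y = 0.1260
Solving, x = 1.930 × 10^-3 mol, y = 1.995 × 10^-3 mol
mass of LiOH = 1.930 × 10^-3 × 23.95 = 0.04621 g
% LiOH = 0.04621 / 0.1260 × 100 = 36.68 %

36.68 %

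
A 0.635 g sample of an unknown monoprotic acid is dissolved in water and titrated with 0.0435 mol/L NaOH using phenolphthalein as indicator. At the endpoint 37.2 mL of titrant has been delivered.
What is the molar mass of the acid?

392 g/mol

n(NaOH) = 0.0372 L × 0.0435 mol/L = 1.62 × 10^-3 mol
n(HA) = 1.62 × 10^-3 mol (1:1 ratio)
M = m / n = 0.635 g / 1.62 × 10^-3 mol = 392 g/mol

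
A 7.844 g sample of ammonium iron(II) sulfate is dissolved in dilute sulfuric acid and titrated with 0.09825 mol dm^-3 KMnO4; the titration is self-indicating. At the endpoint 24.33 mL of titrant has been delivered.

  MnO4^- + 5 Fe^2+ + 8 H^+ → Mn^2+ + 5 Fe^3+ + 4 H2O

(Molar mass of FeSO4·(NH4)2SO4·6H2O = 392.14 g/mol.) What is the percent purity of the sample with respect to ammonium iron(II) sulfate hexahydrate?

n(KMnO4) = 0.02433 L × 0.09825 mol/L = 2.390 × 10^-3 mol
From the 5:1 ratio, n(FeSO4·(NH4)2SO4·6H2O) = 5/1 × 2.390 × 10^-3 = 0.01195 mol
mass of FeSO4·(NH4)2SO4·6H2O = 0.01195 × 392.14 g/mol = 4.687 g
% FeSO4·(NH4)2SO4·6H2O = 4.687 / 7.844 × 100 = 59.75 %

59.75 %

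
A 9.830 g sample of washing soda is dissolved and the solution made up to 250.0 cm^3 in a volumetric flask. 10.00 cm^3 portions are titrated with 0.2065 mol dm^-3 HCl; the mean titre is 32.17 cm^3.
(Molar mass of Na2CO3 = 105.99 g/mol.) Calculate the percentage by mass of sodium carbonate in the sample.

Na2CO3 + 2 HCl → 2 NaCl + H2O + CO2
n(HCl) per titration = 0.03217 × 0.2065 = 6.643 × 10^-3 mol
From the 1:2 ratio, n(Na2CO3) in each aliquot = 1/2 × 6.643 × 10^-3 = 3.322 × 10^-3 mol
n(Na2CO3) in the whole flask = 3.322 × 10^-3 × 250.0/10.00 = 0.08304 mol
mass of Na2CO3 = 0.08304 × 105.99 = 8.801 g
% Na2CO3 = 8.801 / 9.830 × 100 = 89.53 %

89.53 %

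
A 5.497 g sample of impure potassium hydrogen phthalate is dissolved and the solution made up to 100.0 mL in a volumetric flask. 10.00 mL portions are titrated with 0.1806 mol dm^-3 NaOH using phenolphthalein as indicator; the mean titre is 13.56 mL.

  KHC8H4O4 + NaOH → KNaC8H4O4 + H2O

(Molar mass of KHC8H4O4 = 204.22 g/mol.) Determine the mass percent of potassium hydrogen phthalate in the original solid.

90.98 %

n(NaOH) per titration = 0.01356 × 0.1806 = 2.449 × 10^-3 mol
n(KHC8H4O4) in each aliquot = 2.449 × 10^-3 mol (1:1 ratio)
n(KHC8H4O4) in the whole flask = 2.449 × 10^-3 × 100.0/10.00 = 0.02449 mol
mass of KHC8H4O4 = 0.02449 × 204.22 = 5.001 g
% KHC8H4O4 = 5.001 / 5.497 × 100 = 90.98 %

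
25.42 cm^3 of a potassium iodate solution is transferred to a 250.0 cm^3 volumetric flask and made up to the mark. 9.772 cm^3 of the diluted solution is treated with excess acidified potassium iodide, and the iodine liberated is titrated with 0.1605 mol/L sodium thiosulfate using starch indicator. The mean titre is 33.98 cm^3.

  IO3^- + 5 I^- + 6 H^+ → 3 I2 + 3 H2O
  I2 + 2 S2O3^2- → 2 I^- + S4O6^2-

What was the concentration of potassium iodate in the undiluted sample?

n(S2O3^2-) = 0.03398 × 0.1605 = 5.454 × 10^-3 mol
n(I2) = n(S2O3^2-)/2 = 2.727 × 10^-3 mol
From the 1:3 ratio, n(IO3^-) in the aliquot = 1/3 × 2.727 × 10^-3 = 9.090 × 10^-4 mol
[IO3^-]_dilute = 9.090 × 10^-4 / 0.009772 = 0.09302 mol/L
[IO3^-]_original = 0.09302 × 250.0/25.42 = 0.9148 mol/L

0.9148 mol/L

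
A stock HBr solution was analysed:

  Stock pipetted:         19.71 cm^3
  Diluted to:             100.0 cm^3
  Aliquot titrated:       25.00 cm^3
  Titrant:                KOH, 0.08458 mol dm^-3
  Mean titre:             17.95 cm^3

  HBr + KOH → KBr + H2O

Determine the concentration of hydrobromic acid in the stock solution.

n(KOH) = 0.01795 × 0.08458 = 1.518 × 10^-3 mol
n(HBr) in the aliquot = 1.518 × 10^-3 mol (1:1 ratio)
[HBr]_dilute = 1.518 × 10^-3 / 0.02500 = 0.06073 mol/L
Dilution factor = 100.0 / 19.71 = 5.074
[HBr]_stock = 0.06073 × 5.074 = 0.3081 mol/L

0.3081 mol/L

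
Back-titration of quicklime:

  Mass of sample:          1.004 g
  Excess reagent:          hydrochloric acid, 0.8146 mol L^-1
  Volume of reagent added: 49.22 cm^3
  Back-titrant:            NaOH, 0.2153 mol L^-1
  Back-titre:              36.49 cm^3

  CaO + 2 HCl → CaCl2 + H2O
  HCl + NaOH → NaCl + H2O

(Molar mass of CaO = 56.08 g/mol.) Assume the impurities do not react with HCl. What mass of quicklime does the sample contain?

n(HCl) added = 0.04922 × 0.8146 = 0.04009 mol
n(NaOH) used in back-titration = 0.03649 × 0.2153 = 7.856 × 10^-3 mol
n(HCl) left over = 7.856 × 10^-3 mol (1:1 ratio)
n(HCl) consumed by analyte = 0.04009 − 7.856 × 10^-3 = 0.03224 mol
From the 1:2 ratio, n(CaO) = 1/2 × 0.03224 = 0.01612 mol
mass of CaO = 0.01612 × 56.08 = 0.9040 g

0.9040 g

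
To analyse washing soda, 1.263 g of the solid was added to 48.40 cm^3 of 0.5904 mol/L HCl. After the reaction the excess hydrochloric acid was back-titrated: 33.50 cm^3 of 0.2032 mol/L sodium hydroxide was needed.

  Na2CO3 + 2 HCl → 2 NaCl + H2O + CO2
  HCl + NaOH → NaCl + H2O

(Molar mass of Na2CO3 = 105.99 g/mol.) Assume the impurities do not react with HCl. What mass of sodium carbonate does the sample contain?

1.154 g

n(HCl) added = 0.04840 × 0.5904 = 0.02858 mol
n(NaOH) used in back-titration = 0.03350 × 0.2032 = 6.807 × 10^-3 mol
n(HCl) left over = 6.807 × 10^-3 mol (1:1 ratio)
n(HCl) consumed by analyte = 0.02858 − 6.807 × 10^-3 = 0.02177 mol
From the 1:2 ratio, n(Na2CO3) = 1/2 × 0.02177 = 0.01088 mol
mass of Na2CO3 = 0.01088 × 105.99 = 1.154 g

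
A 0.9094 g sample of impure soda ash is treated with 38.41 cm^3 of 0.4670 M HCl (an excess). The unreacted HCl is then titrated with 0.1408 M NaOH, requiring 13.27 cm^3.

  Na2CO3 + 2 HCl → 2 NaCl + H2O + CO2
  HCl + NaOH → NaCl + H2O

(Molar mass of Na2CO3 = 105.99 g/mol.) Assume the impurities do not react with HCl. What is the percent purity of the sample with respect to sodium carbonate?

n(HCl) added = 0.03841 × 0.4670 = 0.01794 mol
n(NaOH) used in back-titration = 0.01327 × 0.1408 = 1.868 × 10^-3 mol
n(HCl) left over = 1.868 × 10^-3 mol (1:1 ratio)
n(HCl) consumed by analyte = 0.01794 − 1.868 × 10^-3 = 0.01607 mol
From the 1:2 ratio, n(Na2CO3) = 1/2 × 0.01607 = 8.035 × 10^-3 mol
mass of Na2CO3 = 8.035 × 10^-3 × 105.99 = 0.8516 g
% Na2CO3 = 0.8516 / 0.9094 × 100 = 93.64 %

93.64 %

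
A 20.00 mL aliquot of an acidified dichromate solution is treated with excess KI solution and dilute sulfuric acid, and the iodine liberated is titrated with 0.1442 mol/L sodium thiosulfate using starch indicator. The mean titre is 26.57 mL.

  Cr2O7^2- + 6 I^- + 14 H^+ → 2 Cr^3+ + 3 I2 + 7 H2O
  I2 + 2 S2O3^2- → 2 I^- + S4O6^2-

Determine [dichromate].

0.03193 mol/L

n(S2O3^2-) = 0.02657 × 0.1442 = 3.831 × 10^-3 mol
n(I2) = n(S2O3^2-)/2 = 1.916 × 10^-3 mol
From the 1:3 ratio, n(Cr2O7^2-) in the aliquot = 1/3 × 1.916 × 10^-3 = 6.386 × 10^-4 mol
[Cr2O7^2-] = 6.386 × 10^-4 / 0.02000 = 0.03193 mol/L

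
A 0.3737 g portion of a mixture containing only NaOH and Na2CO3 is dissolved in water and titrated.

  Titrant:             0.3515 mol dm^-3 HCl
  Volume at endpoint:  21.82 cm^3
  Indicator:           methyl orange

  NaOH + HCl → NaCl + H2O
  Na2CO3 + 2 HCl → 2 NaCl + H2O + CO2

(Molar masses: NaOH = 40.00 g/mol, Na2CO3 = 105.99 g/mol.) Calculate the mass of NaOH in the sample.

0.1008 g

n(HCl) = 0.02182 × 0.3515 = 7.670 × 10^-3 mol
Let x = n(NaOH), y = n(Na2CO3).
Titrant: 1x + 2y = 7.670 × 10^-3;  mass: 40.00x + 105.99y = 0.3737
Solving, x = 2.521 × 10^-3 mol, y = 2.574 × 10^-3 mol
mass of NaOH = 2.521 × 10^-3 × 40.00 = 0.1008 g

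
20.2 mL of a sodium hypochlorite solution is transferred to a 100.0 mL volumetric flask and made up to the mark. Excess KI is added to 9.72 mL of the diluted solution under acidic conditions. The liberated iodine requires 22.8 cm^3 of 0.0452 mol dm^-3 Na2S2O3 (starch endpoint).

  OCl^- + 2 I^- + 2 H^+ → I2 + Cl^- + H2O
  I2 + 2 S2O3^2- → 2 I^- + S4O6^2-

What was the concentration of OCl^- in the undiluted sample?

n(S2O3^2-) = 0.0228 × 0.0452 = 1.03 × 10^-3 mol
n(I2) = n(S2O3^2-)/2 = 5.15 × 10^-4 mol
n(OCl^-) in the aliquot = 5.15 × 10^-4 mol (1:1 ratio)
[OCl^-]_dilute = 5.15 × 10^-4 / 0.00972 = 0.0530 mol/L
[OCl^-]_original = 0.0530 × 100.0/20.2 = 0.262 mol/L

0.262 mol/L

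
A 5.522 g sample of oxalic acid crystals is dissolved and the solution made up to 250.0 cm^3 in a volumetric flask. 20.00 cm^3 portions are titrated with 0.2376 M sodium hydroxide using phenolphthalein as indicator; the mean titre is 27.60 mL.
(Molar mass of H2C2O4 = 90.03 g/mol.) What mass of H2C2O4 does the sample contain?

3.690 g

H2C2O4 + 2 NaOH → Na2C2O4 + 2 H2O
n(NaOH) per titration = 0.02760 × 0.2376 = 6.558 × 10^-3 mol
From the 1:2 ratio, n(H2C2O4) in each aliquot = 1/2 × 6.558 × 10^-3 = 3.279 × 10^-3 mol
n(H2C2O4) in the whole flask = 3.279 × 10^-3 × 250.0/20.00 = 0.04099 mol
mass of H2C2O4 = 0.04099 × 90.03 = 3.690 g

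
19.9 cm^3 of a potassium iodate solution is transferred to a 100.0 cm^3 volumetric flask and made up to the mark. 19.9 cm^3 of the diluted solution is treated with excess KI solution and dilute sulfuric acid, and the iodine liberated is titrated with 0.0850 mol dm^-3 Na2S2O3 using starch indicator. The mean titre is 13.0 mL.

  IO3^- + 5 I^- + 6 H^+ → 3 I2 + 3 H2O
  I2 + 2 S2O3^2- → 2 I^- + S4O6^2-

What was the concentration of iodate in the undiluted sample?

n(S2O3^2-) = 0.0130 × 0.0850 = 1.10 × 10^-3 mol
n(I2) = n(S2O3^2-)/2 = 5.53 × 10^-4 mol
From the 1:3 ratio, n(IO3^-) in the aliquot = 1/3 × 5.53 × 10^-4 = 1.84 × 10^-4 mol
[IO3^-]_dilute = 1.84 × 10^-4 / 0.0199 = 0.00925 mol/L
[IO3^-]_original = 0.00925 × 100.0/19.9 = 0.0465 mol/L

0.0465 mol/L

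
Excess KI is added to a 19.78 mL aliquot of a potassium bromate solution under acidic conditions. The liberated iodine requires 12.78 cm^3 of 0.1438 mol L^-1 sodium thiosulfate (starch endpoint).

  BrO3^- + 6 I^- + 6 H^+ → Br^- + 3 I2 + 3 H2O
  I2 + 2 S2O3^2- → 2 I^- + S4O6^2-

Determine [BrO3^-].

n(S2O3^2-) = 0.01278 × 0.1438 = 1.838 × 10^-3 mol
n(I2) = n(S2O3^2-)/2 = 9.189 × 10^-4 mol
From the 1:3 ratio, n(BrO3^-) in the aliquot = 1/3 × 9.189 × 10^-4 = 3.063 × 10^-4 mol
[BrO3^-] = 3.063 × 10^-4 / 0.01978 = 0.01549 mol/L

0.01549 mol/L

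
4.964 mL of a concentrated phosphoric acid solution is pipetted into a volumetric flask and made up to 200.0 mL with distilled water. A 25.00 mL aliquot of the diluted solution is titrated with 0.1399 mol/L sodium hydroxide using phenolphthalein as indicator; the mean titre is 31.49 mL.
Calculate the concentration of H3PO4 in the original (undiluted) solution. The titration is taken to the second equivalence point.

3.550 mol/L

H3PO4 + 2 NaOH → Na2HPO4 + 2 H2O
n(NaOH) = 0.03149 × 0.1399 = 4.405 × 10^-3 mol
From the 1:2 ratio, n(H3PO4) in the aliquot = 1/2 × 4.405 × 10^-3 = 2.203 × 10^-3 mol
[H3PO4]_dilute = 2.203 × 10^-3 / 0.02500 = 0.08811 mol/L
Dilution factor = 200.0 / 4.964 = 40.29
[H3PO4]_stock = 0.08811 × 40.29 = 3.550 mol/L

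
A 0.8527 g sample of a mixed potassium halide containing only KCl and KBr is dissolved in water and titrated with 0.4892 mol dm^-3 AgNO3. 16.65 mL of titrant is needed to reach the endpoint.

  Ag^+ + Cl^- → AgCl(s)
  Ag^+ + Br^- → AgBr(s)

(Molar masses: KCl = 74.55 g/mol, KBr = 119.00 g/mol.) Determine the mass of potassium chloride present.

0.1955 g

n(AgNO3) = 0.01665 × 0.4892 = 8.145 × 10^-3 mol
Let x = n(KCl), y = n(KBr).
Titrant: 1x + 1y = 8.145 × 10^-3;  mass: 74.55x + 119.00y = 0.8527
Solving, x = 2.623 × 10^-3 mol, y = 5.523 × 10^-3 mol
mass of KCl = 2.623 × 10^-3 × 74.55 = 0.1955 g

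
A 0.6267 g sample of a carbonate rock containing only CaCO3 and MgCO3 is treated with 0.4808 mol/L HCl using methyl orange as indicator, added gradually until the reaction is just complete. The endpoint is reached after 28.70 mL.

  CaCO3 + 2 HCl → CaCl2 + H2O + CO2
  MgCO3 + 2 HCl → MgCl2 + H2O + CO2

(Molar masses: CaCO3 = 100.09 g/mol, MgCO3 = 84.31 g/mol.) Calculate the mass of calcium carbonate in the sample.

n(HCl) = 0.02870 × 0.4808 = 0.01380 mol
Let x = n(CaCO3), y = n(MgCO3).
Titrant: 2x + 2y = 0.01380;  mass: 100.09x + 84.31y = 0.6267
Solving, x = 2.852 × 10^-3 mol, y = 4.047 × 10^-3 mol
mass of CaCO3 = 2.852 × 10^-3 × 100.09 = 0.2855 g

0.2855 g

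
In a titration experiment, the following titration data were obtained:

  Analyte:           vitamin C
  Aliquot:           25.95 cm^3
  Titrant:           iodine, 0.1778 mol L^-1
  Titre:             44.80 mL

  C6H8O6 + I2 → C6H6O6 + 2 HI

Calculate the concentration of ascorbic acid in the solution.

n(I2) = 0.04480 L × 0.1778 mol/L = 7.965 × 10^-3 mol
n(C6H8O6) = 7.965 × 10^-3 mol (1:1 mole ratio)
[C6H8O6] = 7.965 × 10^-3 mol / 0.02595 L = 0.3070 mol/L

0.3070 mol/L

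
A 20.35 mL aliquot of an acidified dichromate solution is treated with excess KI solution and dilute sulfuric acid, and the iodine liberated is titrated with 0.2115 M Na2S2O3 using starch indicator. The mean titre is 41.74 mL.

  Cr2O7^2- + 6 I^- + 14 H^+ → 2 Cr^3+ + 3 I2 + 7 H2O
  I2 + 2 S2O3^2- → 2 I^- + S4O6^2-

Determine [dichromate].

n(S2O3^2-) = 0.04174 × 0.2115 = 8.828 × 10^-3 mol
n(I2) = n(S2O3^2-)/2 = 4.414 × 10^-3 mol
From the 1:3 ratio, n(Cr2O7^2-) in the aliquot = 1/3 × 4.414 × 10^-3 = 1.471 × 10^-3 mol
[Cr2O7^2-] = 1.471 × 10^-3 / 0.02035 = 0.07230 mol/L

0.07230 M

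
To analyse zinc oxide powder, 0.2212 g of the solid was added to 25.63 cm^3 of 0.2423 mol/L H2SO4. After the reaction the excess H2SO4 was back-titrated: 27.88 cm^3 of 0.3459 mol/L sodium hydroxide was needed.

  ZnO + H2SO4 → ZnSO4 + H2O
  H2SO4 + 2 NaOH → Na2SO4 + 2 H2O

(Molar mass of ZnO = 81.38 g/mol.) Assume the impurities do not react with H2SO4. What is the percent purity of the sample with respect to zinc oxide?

51.08 %

n(H2SO4) added = 0.02563 × 0.2423 = 6.210 × 10^-3 mol
n(NaOH) used in back-titration = 0.02788 × 0.3459 = 9.644 × 10^-3 mol
From the 1:2 ratio, n(H2SO4) left over = 1/2 × 9.644 × 10^-3 = 4.822 × 10^-3 mol
n(H2SO4) consumed by analyte = 6.210 × 10^-3 − 4.822 × 10^-3 = 1.388 × 10^-3 mol
n(ZnO) = 1.388 × 10^-3 mol (1:1 ratio)
mass of ZnO = 1.388 × 10^-3 × 81.38 = 0.1130 g
% ZnO = 0.1130 / 0.2212 × 100 = 51.08 %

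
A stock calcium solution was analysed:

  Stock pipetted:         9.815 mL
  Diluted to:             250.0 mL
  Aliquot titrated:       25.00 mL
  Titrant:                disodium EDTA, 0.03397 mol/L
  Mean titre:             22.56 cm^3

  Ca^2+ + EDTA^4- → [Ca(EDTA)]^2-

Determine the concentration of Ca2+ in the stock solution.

0.7808 mol/L

n(EDTA) = 0.02256 × 0.03397 = 7.664 × 10^-4 mol
n(Ca2+) in the aliquot = 7.664 × 10^-4 mol (1:1 ratio)
[Ca2+]_dilute = 7.664 × 10^-4 / 0.02500 = 0.03065 mol/L
Dilution factor = 250.0 / 9.815 = 25.47
[Ca2+]_stock = 0.03065 × 25.47 = 0.7808 mol/L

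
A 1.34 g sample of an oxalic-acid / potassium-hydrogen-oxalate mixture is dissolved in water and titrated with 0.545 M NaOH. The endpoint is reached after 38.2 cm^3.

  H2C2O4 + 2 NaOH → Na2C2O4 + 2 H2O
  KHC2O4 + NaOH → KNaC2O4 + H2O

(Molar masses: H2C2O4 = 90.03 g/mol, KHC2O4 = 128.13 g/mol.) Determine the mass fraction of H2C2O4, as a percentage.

53.7 %

n(NaOH) = 0.0382 × 0.545 = 0.0208 mol
Let x = n(H2C2O4), y = n(KHC2O4).
Titrant: 2x + 1y = 0.0208;  mass: 90.03x + 128.13y = 1.34
Solving, x = 7.99 × 10^-3 mol, y = 4.85 × 10^-3 mol
mass of H2C2O4 = 7.99 × 10^-3 × 90.03 = 0.719 g
% H2C2O4 = 0.719 / 1.34 × 100 = 53.7 %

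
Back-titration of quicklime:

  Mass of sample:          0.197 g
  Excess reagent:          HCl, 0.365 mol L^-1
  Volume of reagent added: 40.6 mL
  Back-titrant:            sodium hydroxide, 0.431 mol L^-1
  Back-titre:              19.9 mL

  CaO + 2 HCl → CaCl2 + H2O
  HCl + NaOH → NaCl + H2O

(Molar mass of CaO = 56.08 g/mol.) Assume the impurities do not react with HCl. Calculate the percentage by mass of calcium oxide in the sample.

88.8 %

n(HCl) added = 0.0406 × 0.365 = 0.0148 mol
n(NaOH) used in back-titration = 0.0199 × 0.431 = 8.58 × 10^-3 mol
n(HCl) left over = 8.58 × 10^-3 mol (1:1 ratio)
n(HCl) consumed by analyte = 0.0148 − 8.58 × 10^-3 = 6.24 × 10^-3 mol
From the 1:2 ratio, n(CaO) = 1/2 × 6.24 × 10^-3 = 3.12 × 10^-3 mol
mass of CaO = 3.12 × 10^-3 × 56.08 = 0.175 g
% CaO = 0.175 / 0.197 × 100 = 88.8 %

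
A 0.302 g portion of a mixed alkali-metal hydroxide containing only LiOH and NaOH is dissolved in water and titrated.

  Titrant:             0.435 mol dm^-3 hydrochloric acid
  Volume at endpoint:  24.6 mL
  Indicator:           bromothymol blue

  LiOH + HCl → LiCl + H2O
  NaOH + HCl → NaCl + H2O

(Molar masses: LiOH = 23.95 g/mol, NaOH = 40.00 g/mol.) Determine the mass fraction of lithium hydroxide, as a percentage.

62.3 %

n(HCl) = 0.0246 × 0.435 = 0.0107 mol
Let x = n(LiOH), y = n(NaOH).
Titrant: 1x + 1y = 0.0107;  mass: 23.95x + 40.00y = 0.302
Solving, x = 7.85 × 10^-3 mol, y = 2.85 × 10^-3 mol
mass of LiOH = 7.85 × 10^-3 × 23.95 = 0.188 g
% LiOH = 0.188 / 0.302 × 100 = 62.3 %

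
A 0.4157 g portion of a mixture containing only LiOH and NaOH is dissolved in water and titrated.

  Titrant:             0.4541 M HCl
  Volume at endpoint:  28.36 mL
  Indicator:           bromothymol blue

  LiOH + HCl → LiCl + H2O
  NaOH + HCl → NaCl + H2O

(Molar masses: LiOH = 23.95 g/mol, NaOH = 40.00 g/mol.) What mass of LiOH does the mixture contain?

n(HCl) = 0.02836 × 0.4541 = 0.01288 mol
Let x = n(LiOH), y = n(NaOH).
Titrant: 1x + 1y = 0.01288;  mass: 23.95x + 40.00y = 0.4157
Solving, x = 6.195 × 10^-3 mol, y = 6.683 × 10^-3 mol
mass of LiOH = 6.195 × 10^-3 × 23.95 = 0.1484 g

0.1484 g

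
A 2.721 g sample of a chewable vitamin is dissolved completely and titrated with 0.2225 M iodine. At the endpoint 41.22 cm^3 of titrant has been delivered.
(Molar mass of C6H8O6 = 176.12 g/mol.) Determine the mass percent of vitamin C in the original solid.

59.36 %

C6H8O6 + I2 → C6H6O6 + 2 HI
n(I2) = 0.04122 L × 0.2225 mol/L = 9.171 × 10^-3 mol
n(C6H8O6) = 9.171 × 10^-3 mol (1:1 ratio)
mass of C6H8O6 = 9.171 × 10^-3 × 176.12 g/mol = 1.615 g
% C6H8O6 = 1.615 / 2.721 × 100 = 59.36 %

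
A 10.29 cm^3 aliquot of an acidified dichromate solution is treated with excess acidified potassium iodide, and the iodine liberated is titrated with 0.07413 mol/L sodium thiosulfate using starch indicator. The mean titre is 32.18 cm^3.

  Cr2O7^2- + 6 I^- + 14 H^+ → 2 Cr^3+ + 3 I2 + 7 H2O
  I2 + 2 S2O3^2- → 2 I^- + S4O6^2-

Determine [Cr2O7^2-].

n(S2O3^2-) = 0.03218 × 0.07413 = 2.386 × 10^-3 mol
n(I2) = n(S2O3^2-)/2 = 1.193 × 10^-3 mol
From the 1:3 ratio, n(Cr2O7^2-) in the aliquot = 1/3 × 1.193 × 10^-3 = 3.976 × 10^-4 mol
[Cr2O7^2-] = 3.976 × 10^-4 / 0.01029 = 0.03864 mol/L

0.03864 mol/L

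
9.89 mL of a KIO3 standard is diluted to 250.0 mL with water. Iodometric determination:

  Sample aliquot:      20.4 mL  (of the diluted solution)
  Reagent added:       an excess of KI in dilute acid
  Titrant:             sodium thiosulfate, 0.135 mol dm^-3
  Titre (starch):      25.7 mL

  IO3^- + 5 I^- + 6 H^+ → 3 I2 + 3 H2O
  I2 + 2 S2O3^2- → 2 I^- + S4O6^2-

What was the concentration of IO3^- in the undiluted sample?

n(S2O3^2-) = 0.0257 × 0.135 = 3.47 × 10^-3 mol
n(I2) = n(S2O3^2-)/2 = 1.73 × 10^-3 mol
From the 1:3 ratio, n(IO3^-) in the aliquot = 1/3 × 1.73 × 10^-3 = 5.78 × 10^-4 mol
[IO3^-]_dilute = 5.78 × 10^-4 / 0.0204 = 0.0283 mol/L
[IO3^-]_original = 0.0283 × 250.0/9.89 = 0.717 mol/L

0.717 mol/L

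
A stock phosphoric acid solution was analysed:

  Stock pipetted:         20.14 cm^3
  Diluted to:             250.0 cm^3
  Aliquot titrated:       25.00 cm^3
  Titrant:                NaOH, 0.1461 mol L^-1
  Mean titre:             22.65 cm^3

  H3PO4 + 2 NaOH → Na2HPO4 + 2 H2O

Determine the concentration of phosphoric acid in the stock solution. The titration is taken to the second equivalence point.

n(NaOH) = 0.02265 × 0.1461 = 3.309 × 10^-3 mol
From the 1:2 ratio, n(H3PO4) in the aliquot = 1/2 × 3.309 × 10^-3 = 1.655 × 10^-3 mol
[H3PO4]_dilute = 1.655 × 10^-3 / 0.02500 = 0.06618 mol/L
Dilution factor = 250.0 / 20.14 = 12.41
[H3PO4]_stock = 0.06618 × 12.41 = 0.8215 mol/L

0.8215 mol/L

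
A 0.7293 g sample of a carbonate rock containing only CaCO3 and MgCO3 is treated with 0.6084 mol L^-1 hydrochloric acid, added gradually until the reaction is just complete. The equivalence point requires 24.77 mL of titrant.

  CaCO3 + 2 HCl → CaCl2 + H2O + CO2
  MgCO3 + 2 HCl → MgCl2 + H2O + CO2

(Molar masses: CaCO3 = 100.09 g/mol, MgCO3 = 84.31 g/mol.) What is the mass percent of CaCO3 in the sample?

n(HCl) = 0.02477 × 0.6084 = 0.01507 mol
Let x = n(CaCO3), y = n(MgCO3).
Titrant: 2x + 2y = 0.01507;  mass: 100.09x + 84.31y = 0.7293
Solving, x = 5.958 × 10^-3 mol, y = 1.577 × 10^-3 mol
mass of CaCO3 = 5.958 × 10^-3 × 100.09 = 0.5964 g
% CaCO3 = 0.5964 / 0.7293 × 100 = 81.77 %

81.77 %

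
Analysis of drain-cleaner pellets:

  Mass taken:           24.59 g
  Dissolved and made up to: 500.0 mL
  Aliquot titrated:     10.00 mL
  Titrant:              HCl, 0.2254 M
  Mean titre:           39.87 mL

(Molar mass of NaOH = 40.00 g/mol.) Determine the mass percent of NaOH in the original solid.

NaOH + HCl → NaCl + H2O
n(HCl) per titration = 0.03987 × 0.2254 = 8.987 × 10^-3 mol
n(NaOH) in each aliquot = 8.987 × 10^-3 mol (1:1 ratio)
n(NaOH) in the whole flask = 8.987 × 10^-3 × 500.0/10.00 = 0.4493 mol
mass of NaOH = 0.4493 × 40.00 = 17.97 g
% NaOH = 17.97 / 24.59 × 100 = 73.09 %

73.09 %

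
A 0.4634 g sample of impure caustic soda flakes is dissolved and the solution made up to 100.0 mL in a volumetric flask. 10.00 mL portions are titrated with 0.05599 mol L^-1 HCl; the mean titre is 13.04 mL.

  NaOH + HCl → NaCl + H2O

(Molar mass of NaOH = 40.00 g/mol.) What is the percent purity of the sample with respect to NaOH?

63.02 %

n(HCl) per titration = 0.01304 × 0.05599 = 7.301 × 10^-4 mol
n(NaOH) in each aliquot = 7.301 × 10^-4 mol (1:1 ratio)
n(NaOH) in the whole flask = 7.301 × 10^-4 × 100.0/10.00 = 7.301 × 10^-3 mol
mass of NaOH = 7.301 × 10^-3 × 40.00 = 0.2920 g
% NaOH = 0.2920 / 0.4634 × 100 = 63.02 %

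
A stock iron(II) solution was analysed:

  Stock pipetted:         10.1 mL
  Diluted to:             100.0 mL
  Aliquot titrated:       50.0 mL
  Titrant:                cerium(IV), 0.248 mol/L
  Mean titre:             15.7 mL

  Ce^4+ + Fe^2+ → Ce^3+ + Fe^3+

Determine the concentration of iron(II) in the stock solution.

0.771 mol/L

n(Ce4+) = 0.0157 × 0.248 = 3.89 × 10^-3 mol
n(Fe2+) in the aliquot = 3.89 × 10^-3 mol (1:1 ratio)
[Fe2+]_dilute = 3.89 × 10^-3 / 0.0500 = 0.0779 mol/L
Dilution factor = 100.0 / 10.1 = 9.901
[Fe2+]_stock = 0.0779 × 9.901 = 0.771 mol/L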